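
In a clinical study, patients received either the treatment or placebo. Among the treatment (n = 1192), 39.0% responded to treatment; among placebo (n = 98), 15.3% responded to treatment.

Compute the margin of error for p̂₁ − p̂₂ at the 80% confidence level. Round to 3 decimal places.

0.050

SE₁ = √(p̂₁(1−p̂₁)/n₁) = √(0.3900·0.6100/1192) = 0.01413; SE₂ = √(0.1530·0.8470/98) = 0.03636.
Independent samples: SE of the difference = √(SE₁² + SE₂²) = √(0.0001996569 + 0.0013220496) = 0.03901.
z* for 80% confidence is 1.282, so the margin of error is 1.282 × 0.03901 = 0.05001.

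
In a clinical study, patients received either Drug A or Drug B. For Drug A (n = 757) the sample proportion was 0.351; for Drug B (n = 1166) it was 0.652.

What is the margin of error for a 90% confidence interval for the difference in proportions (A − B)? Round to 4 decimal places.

0.0366

SE₁ = √(p̂₁(1−p̂₁)/n₁) = √(0.3510·0.6490/757) = 0.01735; SE₂ = √(0.6520·0.3480/1166) = 0.01395.
Independent samples: SE of the difference = √(SE₁² + SE₂²) = √(0.0003010225 + 0.0001946025) = 0.02226.
z* for 90% confidence is 1.645, so the margin of error is 1.645 × 0.02226 = 0.03662.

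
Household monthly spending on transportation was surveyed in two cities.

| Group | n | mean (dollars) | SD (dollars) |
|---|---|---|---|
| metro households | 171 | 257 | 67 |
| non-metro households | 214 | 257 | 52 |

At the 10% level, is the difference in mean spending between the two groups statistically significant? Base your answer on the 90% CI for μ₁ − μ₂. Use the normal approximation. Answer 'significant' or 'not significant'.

Per-group SEs: s₁/√n₁ = 67/√171 = 5.1236, s₂/√n₂ = 52/√214 = 3.5546.
Unpooled SE of the difference: √(26.25127696 + 12.63518116) = 6.2359.
Margin of error = z* · SE = 1.645 × 6.2359 = 10.2581.
x̄₁ − x̄₂ = 257 − 257 = 0.0000.
CI: 0.0000 ± 10.2581 = (-10.2581, 10.2581).
The interval (-10.2581, 10.2581) contains 0, so the difference is not significant.

not significant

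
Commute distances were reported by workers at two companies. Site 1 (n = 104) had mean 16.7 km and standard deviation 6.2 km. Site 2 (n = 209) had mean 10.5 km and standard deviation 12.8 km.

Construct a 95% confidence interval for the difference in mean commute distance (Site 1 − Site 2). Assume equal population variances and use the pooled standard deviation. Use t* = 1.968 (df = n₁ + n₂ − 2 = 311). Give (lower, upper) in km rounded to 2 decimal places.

s_p = √[((n₁−1)s₁² + (n₂−1)s₂²)/(n₁+n₂−2)] = √[(103·6.2² + 208·12.8²)/311] = 11.0593.
SE = 11.0593·√(1/104 + 1/209) = 1.3271.
With t* = 1.968, margin = 1.968 × 1.3271 = 2.6117.
x̄₁ − x̄₂ = 16.7 − 10.5 = 6.2000; interval 6.2000 ± 2.6117 = (3.59, 8.81).

(3.59, 8.81)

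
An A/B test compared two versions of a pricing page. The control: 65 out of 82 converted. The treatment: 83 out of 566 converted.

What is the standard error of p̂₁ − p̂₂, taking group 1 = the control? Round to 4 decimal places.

0.0472

Sample proportions: 65/82 = 0.7927, 83/566 = 0.1466.
Each SE is √(p̂(1−p̂)/n): √(0.7927·0.2073/82) = 0.04477 and √(0.1466·0.8534/566) = 0.01487.
SE(p̂₁ − p̂₂) = √(SE₁² + SE₂²) = √(0.0020043529 + 0.0002211169) = 0.04717, since the two samples are independent.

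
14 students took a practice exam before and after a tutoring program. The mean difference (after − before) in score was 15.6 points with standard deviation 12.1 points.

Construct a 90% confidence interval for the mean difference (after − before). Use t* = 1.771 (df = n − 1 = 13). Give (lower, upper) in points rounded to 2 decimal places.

Paired design: SE = s_d/√n = 12.1/√14 = 3.2339.
t* = 1.771; margin of error = 1.771 × 3.2339 = 5.7272.
15.6 ± 5.7272 → (9.87, 21.33).

(9.87, 21.33)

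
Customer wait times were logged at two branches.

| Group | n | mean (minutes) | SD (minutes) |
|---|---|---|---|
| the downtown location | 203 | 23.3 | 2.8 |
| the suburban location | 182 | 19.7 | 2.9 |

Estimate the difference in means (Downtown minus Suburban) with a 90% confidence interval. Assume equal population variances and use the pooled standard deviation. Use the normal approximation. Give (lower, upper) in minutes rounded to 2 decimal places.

(3.12, 4.08)

Pooled variance s_p² = [202·2.8² + 181·2.9²] / (203+182−2) = 8.1094, so s_p = 2.8477.
SE_diff = s_p·√(1/n₁ + 1/n₂) = 2.8477·√(1/203 + 1/182) = 0.2907.
z* = 1.645; margin = 1.645 × 0.2907 = 0.4782.
Difference = 23.3 − 19.7 = 3.6000.
3.6000 ± 0.4782 → (3.12, 4.08).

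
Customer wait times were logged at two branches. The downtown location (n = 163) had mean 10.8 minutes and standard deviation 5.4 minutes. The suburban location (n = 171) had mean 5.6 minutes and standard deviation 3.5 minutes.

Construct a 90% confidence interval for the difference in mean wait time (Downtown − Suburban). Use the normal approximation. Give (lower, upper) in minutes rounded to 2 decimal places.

Per-group SEs: s₁/√n₁ = 5.4/√163 = 0.4230, s₂/√n₂ = 3.5/√171 = 0.2677.
Unpooled SE of the difference: √(0.178929 + 0.07166329) = 0.5006.
Margin of error = z* · SE = 1.645 × 0.5006 = 0.8235.
x̄₁ − x̄₂ = 10.8 − 5.6 = 5.2000.
CI: 5.2000 ± 0.8235 = (4.38, 6.02).

(4.38, 6.02)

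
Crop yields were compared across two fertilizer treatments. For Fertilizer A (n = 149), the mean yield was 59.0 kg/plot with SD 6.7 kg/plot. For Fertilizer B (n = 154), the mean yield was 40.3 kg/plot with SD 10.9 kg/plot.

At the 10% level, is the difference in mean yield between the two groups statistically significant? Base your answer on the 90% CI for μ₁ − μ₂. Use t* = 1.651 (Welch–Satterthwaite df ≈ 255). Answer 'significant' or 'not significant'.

SE₁ = s₁/√n₁ = 6.7/√149 = 0.5489; SE₂ = 10.9/√154 = 0.8783.
Independent samples, unequal variances: SE_diff = √(SE₁² + SE₂²) = √(0.30129121 + 0.77141089) = 1.0357.
t* = 1.651, so margin of error = 1.651 × 1.0357 = 1.7099.
Difference in means = 59.0 − 40.3 = 18.7000.
18.7000 ± 1.7099 → (16.9901, 20.4099).
The interval (16.9901, 20.4099) does not contain 0, so the difference is significant.

significant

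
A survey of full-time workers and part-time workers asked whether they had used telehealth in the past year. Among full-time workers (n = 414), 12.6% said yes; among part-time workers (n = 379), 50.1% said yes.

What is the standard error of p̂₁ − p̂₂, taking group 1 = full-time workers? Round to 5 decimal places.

Each SE is √(p̂(1−p̂)/n): √(0.1260·0.8740/414) = 0.01631 and √(0.5010·0.4990/379) = 0.02568.
SE(p̂₁ − p̂₂) = √(SE₁² + SE₂²) = √(0.0002660161 + 0.0006594624) = 0.03042, since the two samples are independent.

0.03042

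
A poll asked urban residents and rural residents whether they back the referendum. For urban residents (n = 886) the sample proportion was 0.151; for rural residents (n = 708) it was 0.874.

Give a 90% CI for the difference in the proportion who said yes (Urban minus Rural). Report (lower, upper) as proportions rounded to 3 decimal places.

(-0.752, -0.694)

Each SE is √(p̂(1−p̂)/n): √(0.1510·0.8490/886) = 0.01203 and √(0.8740·0.1260/708) = 0.01247.
SE(p̂₁ − p̂₂) = √(SE₁² + SE₂²) = √(0.0001447209 + 0.0001555009) = 0.01733, since the two samples are independent.
At 90% confidence z* = 1.645; margin = 1.645 × 0.01733 = 0.02851.
The difference is 0.1510 − 0.8740 = -0.7230, so the interval is -0.7230 ± 0.02851 = (-0.752, -0.694).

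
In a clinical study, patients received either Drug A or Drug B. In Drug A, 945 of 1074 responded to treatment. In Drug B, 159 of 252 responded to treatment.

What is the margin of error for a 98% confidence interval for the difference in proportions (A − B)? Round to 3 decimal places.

First, p̂₁ = 945/1074 = 0.8799; p̂₂ = 159/252 = 0.6310.
The two standard errors are √(0.8799×0.1201/1074) = 0.00992 and √(0.6310×0.3690/252) = 0.03040.
Because the samples are independent, SE_diff = √(0.00992² + 0.03040²) = 0.03198.
Using z* = 2.326 for 98%, ME = 2.326 × 0.03198 = 0.07439.

0.074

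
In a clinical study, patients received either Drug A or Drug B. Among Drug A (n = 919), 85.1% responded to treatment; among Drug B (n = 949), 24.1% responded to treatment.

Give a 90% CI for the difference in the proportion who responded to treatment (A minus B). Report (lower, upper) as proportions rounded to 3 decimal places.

The two standard errors are √(0.8510×0.1490/919) = 0.01175 and √(0.2410×0.7590/949) = 0.01388.
Because the samples are independent, SE_diff = √(0.01175² + 0.01388²) = 0.01819.
Using z* = 1.645 for 90%, ME = 1.645 × 0.01819 = 0.02992.
p̂₁ − p̂₂ = 0.6100; interval 0.6100 ± 0.02992 gives (0.580, 0.640).

(0.580, 0.640)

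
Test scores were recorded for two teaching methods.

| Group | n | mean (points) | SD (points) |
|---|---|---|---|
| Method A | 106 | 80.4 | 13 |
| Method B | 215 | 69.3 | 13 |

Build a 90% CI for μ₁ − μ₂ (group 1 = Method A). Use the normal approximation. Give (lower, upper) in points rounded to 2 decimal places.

SE₁ = s₁/√n₁ = 13/√106 = 1.2627; SE₂ = 13/√215 = 0.8866.
Independent samples, unequal variances: SE_diff = √(SE₁² + SE₂²) = √(1.59441129 + 0.78605956) = 1.5429.
z* = 1.645, so margin of error = 1.645 × 1.5429 = 2.5381.
Difference in means = 80.4 − 69.3 = 11.1000.
11.1000 ± 2.5381 → (8.56, 13.64).

(8.56, 13.64)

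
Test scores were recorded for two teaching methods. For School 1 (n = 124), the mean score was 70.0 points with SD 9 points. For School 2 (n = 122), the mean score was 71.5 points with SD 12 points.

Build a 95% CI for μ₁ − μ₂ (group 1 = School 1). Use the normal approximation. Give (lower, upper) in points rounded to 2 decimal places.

(-4.15, 1.15)

Standard errors of each mean: 9/√124 = 0.8082 and 12/√122 = 1.0864.
SE(x̄₁ − x̄₂) = √(0.8082² + 1.0864²) = 1.3541 for independent samples with unequal variances.
With z* = 1.960, the margin is 1.960 × 1.3541 = 2.6540.
x̄₁ − x̄₂ = 70.0 − 71.5 = -1.5000; the interval is -1.5000 ± 2.6540 = (-4.15, 1.15).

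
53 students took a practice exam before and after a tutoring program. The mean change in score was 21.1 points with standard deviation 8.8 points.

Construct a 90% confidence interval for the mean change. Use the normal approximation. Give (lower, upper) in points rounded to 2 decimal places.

(19.11, 23.09)

This is a matched-pairs design, so SE = s_d/√n = 8.8/√53 = 1.2088.
Margin = 1.645 × 1.2088 = 1.9885; the interval is 21.1 ± 1.9885 = (19.11, 23.09).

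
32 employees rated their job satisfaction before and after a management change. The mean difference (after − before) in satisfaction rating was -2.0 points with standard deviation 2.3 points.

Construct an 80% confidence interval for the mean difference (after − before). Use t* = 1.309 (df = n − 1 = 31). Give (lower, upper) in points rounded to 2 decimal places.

(-2.53, -1.47)

This is a matched-pairs design, so SE = s_d/√n = 2.3/√32 = 0.4066.
Margin = 1.309 × 0.4066 = 0.5322; the interval is -2.0 ± 0.5322 = (-2.53, -1.47).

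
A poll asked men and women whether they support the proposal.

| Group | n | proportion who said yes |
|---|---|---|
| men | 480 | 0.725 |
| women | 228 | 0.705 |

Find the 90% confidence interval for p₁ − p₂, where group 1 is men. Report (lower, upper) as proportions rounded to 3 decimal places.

(-0.040, 0.080)

SE₁ = √(p̂₁(1−p̂₁)/n₁) = √(0.7250·0.2750/480) = 0.02038; SE₂ = √(0.7050·0.2950/228) = 0.03020.
Independent samples: SE of the difference = √(SE₁² + SE₂²) = √(0.0004153444 + 0.00091204) = 0.03643.
z* for 90% confidence is 1.645, so the margin of error is 1.645 × 0.03643 = 0.05993.
Point estimate p̂₁ − p̂₂ = 0.7250 − 0.7050 = 0.0200.
0.0200 ± 0.05993 → (-0.040, 0.080).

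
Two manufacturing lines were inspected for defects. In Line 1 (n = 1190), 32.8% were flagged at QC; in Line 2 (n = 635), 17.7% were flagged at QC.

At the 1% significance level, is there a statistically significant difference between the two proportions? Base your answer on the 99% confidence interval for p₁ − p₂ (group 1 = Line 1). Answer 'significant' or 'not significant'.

significant

Each SE is √(p̂(1−p̂)/n): √(0.3280·0.6720/1190) = 0.01361 and √(0.1770·0.8230/635) = 0.01515.
SE(p̂₁ − p̂₂) = √(SE₁² + SE₂²) = √(0.0001852321 + 0.0002295225) = 0.02037, since the two samples are independent.
At 99% confidence z* = 2.576; margin = 2.576 × 0.02037 = 0.05247.
The difference is 0.3280 − 0.1770 = 0.1510, so the interval is 0.1510 ± 0.05247 = (0.09853, 0.20347).
The interval (0.09853, 0.20347) does not contain 0, so the difference is significant.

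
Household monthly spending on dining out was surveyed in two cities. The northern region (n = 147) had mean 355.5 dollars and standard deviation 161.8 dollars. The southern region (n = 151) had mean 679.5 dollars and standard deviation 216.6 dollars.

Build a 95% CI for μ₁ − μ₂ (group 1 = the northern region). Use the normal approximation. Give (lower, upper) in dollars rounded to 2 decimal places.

(-367.33, -280.67)

SE₁ = s₁/√n₁ = 161.8/√147 = 13.3450; SE₂ = 216.6/√151 = 17.6267.
Independent samples, unequal variances: SE_diff = √(SE₁² + SE₂²) = √(178.089025 + 310.70055289) = 22.1086.
z* = 1.960, so margin of error = 1.960 × 22.1086 = 43.3329.
Difference in means = 355.5 − 679.5 = -324.0000.
-324.0000 ± 43.3329 → (-367.33, -280.67).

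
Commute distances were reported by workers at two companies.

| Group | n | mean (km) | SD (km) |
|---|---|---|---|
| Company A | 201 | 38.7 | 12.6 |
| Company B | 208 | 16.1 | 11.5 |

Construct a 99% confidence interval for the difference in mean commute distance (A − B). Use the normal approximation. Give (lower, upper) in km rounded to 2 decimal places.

Standard errors of each mean: 12.6/√201 = 0.8887 and 11.5/√208 = 0.7974.
SE(x̄₁ − x̄₂) = √(0.8887² + 0.7974²) = 1.1940 for independent samples with unequal variances.
With z* = 2.576, the margin is 2.576 × 1.1940 = 3.0757.
x̄₁ − x̄₂ = 38.7 − 16.1 = 22.6000; the interval is 22.6000 ± 3.0757 = (19.52, 25.68).

(19.52, 25.68)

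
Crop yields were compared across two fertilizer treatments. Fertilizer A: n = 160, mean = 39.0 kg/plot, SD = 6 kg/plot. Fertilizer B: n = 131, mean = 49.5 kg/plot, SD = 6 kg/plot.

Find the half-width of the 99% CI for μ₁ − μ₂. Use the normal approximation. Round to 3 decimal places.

1.821

SE₁ = s₁/√n₁ = 6/√160 = 0.4743; SE₂ = 6/√131 = 0.5242.
Independent samples, unequal variances: SE_diff = √(SE₁² + SE₂²) = √(0.22496049 + 0.27478564) = 0.7069.
z* = 2.576, so margin of error = 2.576 × 0.7069 = 1.8210.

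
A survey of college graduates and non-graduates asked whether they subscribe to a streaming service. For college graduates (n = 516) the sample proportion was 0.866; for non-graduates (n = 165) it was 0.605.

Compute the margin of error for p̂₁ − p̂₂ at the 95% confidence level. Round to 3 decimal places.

The two standard errors are √(0.8660×0.1340/516) = 0.01500 and √(0.6050×0.3950/165) = 0.03806.
Because the samples are independent, SE_diff = √(0.01500² + 0.03806²) = 0.04091.
Using z* = 1.960 for 95%, ME = 1.960 × 0.04091 = 0.08018.

0.080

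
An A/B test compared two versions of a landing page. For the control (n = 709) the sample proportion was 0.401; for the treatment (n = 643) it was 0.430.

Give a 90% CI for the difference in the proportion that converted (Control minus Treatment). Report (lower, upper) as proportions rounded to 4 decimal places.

(-0.0731, 0.0151)

Each SE is √(p̂(1−p̂)/n): √(0.4010·0.5990/709) = 0.01841 and √(0.4300·0.5700/643) = 0.01952.
SE(p̂₁ − p̂₂) = √(SE₁² + SE₂²) = √(0.0003389281 + 0.0003810304) = 0.02683, since the two samples are independent.
At 90% confidence z* = 1.645; margin = 1.645 × 0.02683 = 0.04414.
The difference is 0.4010 − 0.4300 = -0.0290, so the interval is -0.0290 ± 0.04414 = (-0.0731, 0.0151).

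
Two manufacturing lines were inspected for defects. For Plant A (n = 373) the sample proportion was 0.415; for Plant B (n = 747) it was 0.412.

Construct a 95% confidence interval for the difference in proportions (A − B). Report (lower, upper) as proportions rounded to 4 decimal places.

Each SE is √(p̂(1−p̂)/n): √(0.4150·0.5850/373) = 0.02551 and √(0.4120·0.5880/747) = 0.01801.
SE(p̂₁ − p̂₂) = √(SE₁² + SE₂²) = √(0.0006507601 + 0.0003243601) = 0.03123, since the two samples are independent.
At 95% confidence z* = 1.960; margin = 1.960 × 0.03123 = 0.06121.
The difference is 0.4150 − 0.4120 = 0.0030, so the interval is 0.0030 ± 0.06121 = (-0.0582, 0.0642).

(-0.0582, 0.0642)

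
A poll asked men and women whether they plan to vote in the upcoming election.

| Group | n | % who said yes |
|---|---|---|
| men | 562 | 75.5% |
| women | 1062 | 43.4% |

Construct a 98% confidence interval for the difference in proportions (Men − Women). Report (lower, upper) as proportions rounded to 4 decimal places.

Each SE is √(p̂(1−p̂)/n): √(0.7550·0.2450/562) = 0.01814 and √(0.4340·0.5660/1062) = 0.01521.
SE(p̂₁ − p̂₂) = √(SE₁² + SE₂²) = √(0.0003290596 + 0.0002313441) = 0.02367, since the two samples are independent.
At 98% confidence z* = 2.326; margin = 2.326 × 0.02367 = 0.05506.
The difference is 0.7550 − 0.4340 = 0.3210, so the interval is 0.3210 ± 0.05506 = (0.2659, 0.3761).

(0.2659, 0.3761)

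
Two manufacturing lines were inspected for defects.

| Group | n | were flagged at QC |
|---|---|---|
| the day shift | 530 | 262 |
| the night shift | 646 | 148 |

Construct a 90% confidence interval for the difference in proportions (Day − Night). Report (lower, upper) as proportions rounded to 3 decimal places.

(0.220, 0.310)

p̂₁ = 262/530 = 0.4943 and p̂₂ = 148/646 = 0.2291.
SE₁ = √(p̂₁(1−p̂₁)/n₁) = √(0.4943·0.5057/530) = 0.02172; SE₂ = √(0.2291·0.7709/646) = 0.01653.
Independent samples: SE of the difference = √(SE₁² + SE₂²) = √(0.0004717584 + 0.0002732409) = 0.02729.
z* for 90% confidence is 1.645, so the margin of error is 1.645 × 0.02729 = 0.04489.
Point estimate p̂₁ − p̂₂ = 0.4943 − 0.2291 = 0.2652.
0.2652 ± 0.04489 → (0.220, 0.310).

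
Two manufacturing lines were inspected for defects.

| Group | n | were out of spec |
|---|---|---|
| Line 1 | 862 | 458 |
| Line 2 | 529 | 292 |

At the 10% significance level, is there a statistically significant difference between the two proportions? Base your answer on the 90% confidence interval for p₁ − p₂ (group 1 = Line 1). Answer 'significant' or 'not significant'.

Sample proportions: 458/862 = 0.5313, 292/529 = 0.5520.
Each SE is √(p̂(1−p̂)/n): √(0.5313·0.4687/862) = 0.01700 and √(0.5520·0.4480/529) = 0.02162.
SE(p̂₁ − p̂₂) = √(SE₁² + SE₂²) = √(0.000289 + 0.0004674244) = 0.02750, since the two samples are independent.
At 90% confidence z* = 1.645; margin = 1.645 × 0.02750 = 0.04524.
The difference is 0.5313 − 0.5520 = -0.0207, so the interval is -0.0207 ± 0.04524 = (-0.06594, 0.02454).
The interval (-0.06594, 0.02454) contains 0, so the difference is not significant.

not significant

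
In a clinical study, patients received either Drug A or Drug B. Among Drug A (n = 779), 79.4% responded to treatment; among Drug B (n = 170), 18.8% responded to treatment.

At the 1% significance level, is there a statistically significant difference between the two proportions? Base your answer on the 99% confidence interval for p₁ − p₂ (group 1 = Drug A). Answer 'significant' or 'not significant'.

The two standard errors are √(0.7940×0.2060/779) = 0.01449 and √(0.1880×0.8120/170) = 0.02997.
Because the samples are independent, SE_diff = √(0.01449² + 0.02997²) = 0.03329.
Using z* = 2.576 for 99%, ME = 2.576 × 0.03329 = 0.08576.
p̂₁ − p̂₂ = 0.6060; interval 0.6060 ± 0.08576 gives (0.52024, 0.69176).
The interval (0.52024, 0.69176) does not contain 0, so the difference is significant.

significant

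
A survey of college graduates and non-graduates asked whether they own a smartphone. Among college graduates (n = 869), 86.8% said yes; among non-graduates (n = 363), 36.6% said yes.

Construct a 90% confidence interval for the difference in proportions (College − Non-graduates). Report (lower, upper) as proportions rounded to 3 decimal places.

(0.456, 0.548)

Each SE is √(p̂(1−p̂)/n): √(0.8680·0.1320/869) = 0.01148 and √(0.3660·0.6340/363) = 0.02528.
SE(p̂₁ − p̂₂) = √(SE₁² + SE₂²) = √(0.0001317904 + 0.0006390784) = 0.02776, since the two samples are independent.
At 90% confidence z* = 1.645; margin = 1.645 × 0.02776 = 0.04567.
The difference is 0.8680 − 0.3660 = 0.5020, so the interval is 0.5020 ± 0.04567 = (0.456, 0.548).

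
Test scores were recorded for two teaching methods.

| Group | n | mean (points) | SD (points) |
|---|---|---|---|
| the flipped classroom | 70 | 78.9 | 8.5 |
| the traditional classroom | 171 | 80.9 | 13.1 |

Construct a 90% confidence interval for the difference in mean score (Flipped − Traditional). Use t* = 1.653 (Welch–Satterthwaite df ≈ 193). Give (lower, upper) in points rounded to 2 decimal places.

(-4.36, 0.36)

SE₁ = s₁/√n₁ = 8.5/√70 = 1.0159; SE₂ = 13.1/√171 = 1.0018.
Independent samples, unequal variances: SE_diff = √(SE₁² + SE₂²) = √(1.03205281 + 1.00360324) = 1.4268.
t* = 1.653, so margin of error = 1.653 × 1.4268 = 2.3585.
Difference in means = 78.9 − 80.9 = -2.0000.
-2.0000 ± 2.3585 → (-4.36, 0.36).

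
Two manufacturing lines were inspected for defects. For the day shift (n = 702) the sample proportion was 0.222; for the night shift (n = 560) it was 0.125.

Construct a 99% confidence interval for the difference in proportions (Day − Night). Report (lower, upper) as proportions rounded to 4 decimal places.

Each SE is √(p̂(1−p̂)/n): √(0.2220·0.7780/702) = 0.01569 and √(0.1250·0.8750/560) = 0.01398.
SE(p̂₁ − p̂₂) = √(SE₁² + SE₂²) = √(0.0002461761 + 0.0001954404) = 0.02101, since the two samples are independent.
At 99% confidence z* = 2.576; margin = 2.576 × 0.02101 = 0.05412.
The difference is 0.2220 − 0.1250 = 0.0970, so the interval is 0.0970 ± 0.05412 = (0.0429, 0.1511).

(0.0429, 0.1511)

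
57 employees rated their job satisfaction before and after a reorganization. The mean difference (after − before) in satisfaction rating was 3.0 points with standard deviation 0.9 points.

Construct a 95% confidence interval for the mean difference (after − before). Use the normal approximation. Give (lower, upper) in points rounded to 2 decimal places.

This is a matched-pairs design, so SE = s_d/√n = 0.9/√57 = 0.1192.
Margin = 1.960 × 0.1192 = 0.2336; the interval is 3.0 ± 0.2336 = (2.77, 3.23).

(2.77, 3.23)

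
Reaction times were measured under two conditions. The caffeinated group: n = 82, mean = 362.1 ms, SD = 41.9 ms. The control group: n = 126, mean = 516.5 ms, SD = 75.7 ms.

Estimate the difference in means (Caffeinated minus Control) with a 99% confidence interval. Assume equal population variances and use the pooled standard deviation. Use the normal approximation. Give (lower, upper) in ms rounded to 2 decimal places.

(-178.00, -130.80)

s_p = √[((n₁−1)s₁² + (n₂−1)s₂²)/(n₁+n₂−2)] = √[(81·41.9² + 125·75.7²)/206] = 64.5566.
SE = 64.5566·√(1/82 + 1/126) = 9.1597.
With z* = 2.576, margin = 2.576 × 9.1597 = 23.5954.
x̄₁ − x̄₂ = 362.1 − 516.5 = -154.4000; interval -154.4000 ± 23.5954 = (-178.00, -130.80).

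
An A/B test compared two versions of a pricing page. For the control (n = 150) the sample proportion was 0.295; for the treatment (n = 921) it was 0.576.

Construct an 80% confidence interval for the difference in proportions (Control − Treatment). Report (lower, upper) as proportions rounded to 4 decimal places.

SE₁ = √(p̂₁(1−p̂₁)/n₁) = √(0.2950·0.7050/150) = 0.03724; SE₂ = √(0.5760·0.4240/921) = 0.01628.
Independent samples: SE of the difference = √(SE₁² + SE₂²) = √(0.0013868176 + 0.0002650384) = 0.04064.
z* for 80% confidence is 1.282, so the margin of error is 1.282 × 0.04064 = 0.05210.
Point estimate p̂₁ − p̂₂ = 0.2950 − 0.5760 = -0.2810.
-0.2810 ± 0.05210 → (-0.3331, -0.2289).

(-0.3331, -0.2289)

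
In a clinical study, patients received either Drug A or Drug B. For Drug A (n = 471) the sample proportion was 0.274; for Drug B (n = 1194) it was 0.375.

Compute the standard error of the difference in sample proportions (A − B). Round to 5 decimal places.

0.02487

Each SE is √(p̂(1−p̂)/n): √(0.2740·0.7260/471) = 0.02055 and √(0.3750·0.6250/1194) = 0.01401.
SE(p̂₁ − p̂₂) = √(SE₁² + SE₂²) = √(0.0004223025 + 0.0001962801) = 0.02487, since the two samples are independent.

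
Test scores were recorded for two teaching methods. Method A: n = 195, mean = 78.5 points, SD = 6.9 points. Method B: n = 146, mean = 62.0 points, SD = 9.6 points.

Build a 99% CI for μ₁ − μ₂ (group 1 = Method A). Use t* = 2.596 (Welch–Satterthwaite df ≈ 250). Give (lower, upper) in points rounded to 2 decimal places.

(14.07, 18.93)

SE₁ = s₁/√n₁ = 6.9/√195 = 0.4941; SE₂ = 9.6/√146 = 0.7945.
Independent samples, unequal variances: SE_diff = √(SE₁² + SE₂²) = √(0.24413481 + 0.63123025) = 0.9356.
t* = 2.596, so margin of error = 2.596 × 0.9356 = 2.4288.
Difference in means = 78.5 − 62.0 = 16.5000.
16.5000 ± 2.4288 → (14.07, 18.93).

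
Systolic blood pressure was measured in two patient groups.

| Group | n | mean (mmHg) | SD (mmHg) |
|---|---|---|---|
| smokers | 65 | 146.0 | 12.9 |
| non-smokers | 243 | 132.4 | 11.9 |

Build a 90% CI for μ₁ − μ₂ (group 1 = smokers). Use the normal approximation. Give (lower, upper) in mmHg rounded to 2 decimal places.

Standard errors of each mean: 12.9/√65 = 1.6000 and 11.9/√243 = 0.7634.
SE(x̄₁ − x̄₂) = √(1.6000² + 0.7634²) = 1.7728 for independent samples with unequal variances.
With z* = 1.645, the margin is 1.645 × 1.7728 = 2.9163.
x̄₁ − x̄₂ = 146.0 − 132.4 = 13.6000; the interval is 13.6000 ± 2.9163 = (10.68, 16.52).

(10.68, 16.52)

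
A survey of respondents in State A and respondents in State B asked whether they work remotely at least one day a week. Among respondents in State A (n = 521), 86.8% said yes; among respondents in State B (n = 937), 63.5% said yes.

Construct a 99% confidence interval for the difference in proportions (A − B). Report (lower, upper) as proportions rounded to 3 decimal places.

The two standard errors are √(0.8680×0.1320/521) = 0.01483 and √(0.6350×0.3650/937) = 0.01573.
Because the samples are independent, SE_diff = √(0.01483² + 0.01573²) = 0.02162.
Using z* = 2.576 for 99%, ME = 2.576 × 0.02162 = 0.05569.
p̂₁ − p̂₂ = 0.2330; interval 0.2330 ± 0.05569 gives (0.177, 0.289).

(0.177, 0.289)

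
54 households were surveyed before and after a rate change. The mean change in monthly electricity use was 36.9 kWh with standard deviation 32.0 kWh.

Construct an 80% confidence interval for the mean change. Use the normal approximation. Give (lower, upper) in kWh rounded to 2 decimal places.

This is a matched-pairs design, so SE = s_d/√n = 32.0/√54 = 4.3546.
Margin = 1.282 × 4.3546 = 5.5826; the interval is 36.9 ± 5.5826 = (31.32, 42.48).

(31.32, 42.48)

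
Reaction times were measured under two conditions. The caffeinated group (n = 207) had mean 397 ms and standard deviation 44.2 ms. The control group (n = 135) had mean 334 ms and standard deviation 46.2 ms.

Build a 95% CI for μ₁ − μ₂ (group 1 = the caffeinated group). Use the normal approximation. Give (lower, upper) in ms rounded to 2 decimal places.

(53.15, 72.85)

Standard errors of each mean: 44.2/√207 = 3.0721 and 46.2/√135 = 3.9763.
SE(x̄₁ − x̄₂) = √(3.0721² + 3.9763²) = 5.0248 for independent samples with unequal variances.
With z* = 1.960, the margin is 1.960 × 5.0248 = 9.8486.
x̄₁ − x̄₂ = 397 − 334 = 63.0000; the interval is 63.0000 ± 9.8486 = (53.15, 72.85).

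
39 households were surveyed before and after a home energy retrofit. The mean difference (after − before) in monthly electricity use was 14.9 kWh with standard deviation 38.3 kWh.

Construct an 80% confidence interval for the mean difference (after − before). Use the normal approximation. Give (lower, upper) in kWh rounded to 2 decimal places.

(7.04, 22.76)

Paired design: SE = s_d/√n = 38.3/√39 = 6.1329.
z* = 1.282; margin of error = 1.282 × 6.1329 = 7.8624.
14.9 ± 7.8624 → (7.04, 22.76).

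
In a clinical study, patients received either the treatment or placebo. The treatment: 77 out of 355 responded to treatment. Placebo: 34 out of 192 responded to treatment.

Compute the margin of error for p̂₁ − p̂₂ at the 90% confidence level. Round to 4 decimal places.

First, p̂₁ = 77/355 = 0.2169; p̂₂ = 34/192 = 0.1771.
The two standard errors are √(0.2169×0.7831/355) = 0.02187 and √(0.1771×0.8229/192) = 0.02755.
Because the samples are independent, SE_diff = √(0.02187² + 0.02755²) = 0.03518.
Using z* = 1.645 for 90%, ME = 1.645 × 0.03518 = 0.05787.

0.0579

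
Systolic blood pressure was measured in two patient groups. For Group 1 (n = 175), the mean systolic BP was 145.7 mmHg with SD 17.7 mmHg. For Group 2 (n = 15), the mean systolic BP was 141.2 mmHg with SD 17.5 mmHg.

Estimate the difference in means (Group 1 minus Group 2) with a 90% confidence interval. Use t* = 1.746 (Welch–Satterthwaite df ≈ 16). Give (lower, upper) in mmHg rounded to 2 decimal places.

(-3.73, 12.73)

Standard errors of each mean: 17.7/√175 = 1.3380 and 17.5/√15 = 4.5185.
SE(x̄₁ − x̄₂) = √(1.3380² + 4.5185²) = 4.7124 for independent samples with unequal variances.
With t* = 1.746, the margin is 1.746 × 4.7124 = 8.2279.
x̄₁ − x̄₂ = 145.7 − 141.2 = 4.5000; the interval is 4.5000 ± 8.2279 = (-3.73, 12.73).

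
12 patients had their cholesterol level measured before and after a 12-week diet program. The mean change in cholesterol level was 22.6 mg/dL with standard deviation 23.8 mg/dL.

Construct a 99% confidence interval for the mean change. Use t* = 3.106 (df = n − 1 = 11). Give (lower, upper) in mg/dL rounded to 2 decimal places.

(1.26, 43.94)

Paired design: SE = s_d/√n = 23.8/√12 = 6.8705.
t* = 3.106; margin of error = 3.106 × 6.8705 = 21.3398.
22.6 ± 21.3398 → (1.26, 43.94).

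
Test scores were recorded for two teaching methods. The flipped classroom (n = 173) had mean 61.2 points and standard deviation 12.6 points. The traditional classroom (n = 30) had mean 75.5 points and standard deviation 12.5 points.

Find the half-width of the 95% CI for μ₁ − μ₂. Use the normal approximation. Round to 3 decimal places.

4.851

Standard errors of each mean: 12.6/√173 = 0.9580 and 12.5/√30 = 2.2822.
SE(x̄₁ − x̄₂) = √(0.9580² + 2.2822²) = 2.4751 for independent samples with unequal variances.
With z* = 1.960, the margin is 1.960 × 2.4751 = 4.8512.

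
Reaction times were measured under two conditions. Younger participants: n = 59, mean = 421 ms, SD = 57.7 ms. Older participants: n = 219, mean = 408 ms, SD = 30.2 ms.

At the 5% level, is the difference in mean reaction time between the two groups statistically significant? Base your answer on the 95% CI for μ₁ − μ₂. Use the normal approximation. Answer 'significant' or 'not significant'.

not significant

Per-group SEs: s₁/√n₁ = 57.7/√59 = 7.5119, s₂/√n₂ = 30.2/√219 = 2.0407.
Unpooled SE of the difference: √(56.42864161 + 4.16445649) = 7.7842.
Margin of error = z* · SE = 1.960 × 7.7842 = 15.2570.
x̄₁ − x̄₂ = 421 − 408 = 13.0000.
CI: 13.0000 ± 15.2570 = (-2.2570, 28.2570).
The interval (-2.2570, 28.2570) contains 0, so the difference is not significant.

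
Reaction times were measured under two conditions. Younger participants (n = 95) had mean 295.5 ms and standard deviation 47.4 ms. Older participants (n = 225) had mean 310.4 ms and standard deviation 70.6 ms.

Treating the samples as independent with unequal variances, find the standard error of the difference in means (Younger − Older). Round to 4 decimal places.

6.7678

SE₁ = s₁/√n₁ = 47.4/√95 = 4.8631; SE₂ = 70.6/√225 = 4.7067.
Independent samples, unequal variances: SE_diff = √(SE₁² + SE₂²) = √(23.64974161 + 22.15302489) = 6.7678.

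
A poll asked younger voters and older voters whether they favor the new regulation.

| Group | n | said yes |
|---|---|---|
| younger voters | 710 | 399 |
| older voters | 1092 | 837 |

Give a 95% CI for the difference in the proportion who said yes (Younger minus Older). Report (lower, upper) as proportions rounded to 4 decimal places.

(-0.2488, -0.1602)

Sample proportions: 399/710 = 0.5620, 837/1092 = 0.7665.
Each SE is √(p̂(1−p̂)/n): √(0.5620·0.4380/710) = 0.01862 and √(0.7665·0.2335/1092) = 0.01280.
SE(p̂₁ − p̂₂) = √(SE₁² + SE₂²) = √(0.0003467044 + 0.00016384) = 0.02260, since the two samples are independent.
At 95% confidence z* = 1.960; margin = 1.960 × 0.02260 = 0.04430.
The difference is 0.5620 − 0.7665 = -0.2045, so the interval is -0.2045 ± 0.04430 = (-0.2488, -0.1602).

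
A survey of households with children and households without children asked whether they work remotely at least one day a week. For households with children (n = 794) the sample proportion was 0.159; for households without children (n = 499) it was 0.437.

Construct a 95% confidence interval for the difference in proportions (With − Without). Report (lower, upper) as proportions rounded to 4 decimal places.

Each SE is √(p̂(1−p̂)/n): √(0.1590·0.8410/794) = 0.01298 and √(0.4370·0.5630/499) = 0.02220.
SE(p̂₁ − p̂₂) = √(SE₁² + SE₂²) = √(0.0001684804 + 0.00049284) = 0.02572, since the two samples are independent.
At 95% confidence z* = 1.960; margin = 1.960 × 0.02572 = 0.05041.
The difference is 0.1590 − 0.4370 = -0.2780, so the interval is -0.2780 ± 0.05041 = (-0.3284, -0.2276).

(-0.3284, -0.2276)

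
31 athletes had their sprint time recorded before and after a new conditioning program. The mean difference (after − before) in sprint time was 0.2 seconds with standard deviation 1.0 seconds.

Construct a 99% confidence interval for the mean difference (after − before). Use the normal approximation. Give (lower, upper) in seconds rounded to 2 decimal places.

(-0.26, 0.66)

This is a matched-pairs design, so SE = s_d/√n = 1.0/√31 = 0.1796.
Margin = 2.576 × 0.1796 = 0.4626; the interval is 0.2 ± 0.4626 = (-0.26, 0.66).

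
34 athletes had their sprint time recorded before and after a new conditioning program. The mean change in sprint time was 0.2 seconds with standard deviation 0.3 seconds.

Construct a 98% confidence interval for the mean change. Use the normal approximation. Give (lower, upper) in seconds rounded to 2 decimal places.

Paired design: SE = s_d/√n = 0.3/√34 = 0.0514.
z* = 2.326; margin of error = 2.326 × 0.0514 = 0.1196.
0.2 ± 0.1196 → (0.08, 0.32).

(0.08, 0.32)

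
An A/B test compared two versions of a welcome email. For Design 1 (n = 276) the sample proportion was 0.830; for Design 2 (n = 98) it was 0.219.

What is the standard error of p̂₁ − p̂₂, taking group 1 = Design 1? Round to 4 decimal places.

Each SE is √(p̂(1−p̂)/n): √(0.8300·0.1700/276) = 0.02261 and √(0.2190·0.7810/98) = 0.04178.
SE(p̂₁ − p̂₂) = √(SE₁² + SE₂²) = √(0.0005112121 + 0.0017455684) = 0.04751, since the two samples are independent.

0.0475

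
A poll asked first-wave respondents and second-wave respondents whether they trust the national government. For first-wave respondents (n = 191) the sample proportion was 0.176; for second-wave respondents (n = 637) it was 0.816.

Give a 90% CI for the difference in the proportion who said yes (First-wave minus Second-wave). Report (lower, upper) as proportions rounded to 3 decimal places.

The two standard errors are √(0.1760×0.8240/191) = 0.02756 and √(0.8160×0.1840/637) = 0.01535.
Because the samples are independent, SE_diff = √(0.02756² + 0.01535²) = 0.03155.
Using z* = 1.645 for 90%, ME = 1.645 × 0.03155 = 0.05190.
p̂₁ − p̂₂ = -0.6400; interval -0.6400 ± 0.05190 gives (-0.692, -0.588).

(-0.692, -0.588)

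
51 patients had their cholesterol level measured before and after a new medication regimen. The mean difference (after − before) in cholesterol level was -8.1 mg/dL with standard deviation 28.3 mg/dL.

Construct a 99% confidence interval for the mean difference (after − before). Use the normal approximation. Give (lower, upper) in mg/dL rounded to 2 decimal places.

This is a matched-pairs design, so SE = s_d/√n = 28.3/√51 = 3.9628.
Margin = 2.576 × 3.9628 = 10.2082; the interval is -8.1 ± 10.2082 = (-18.31, 2.11).

(-18.31, 2.11)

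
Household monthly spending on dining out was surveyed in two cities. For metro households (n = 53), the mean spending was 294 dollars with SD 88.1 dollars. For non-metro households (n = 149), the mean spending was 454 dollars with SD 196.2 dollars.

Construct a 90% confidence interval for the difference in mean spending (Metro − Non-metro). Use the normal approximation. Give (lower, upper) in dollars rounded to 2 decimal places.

(-193.10, -126.90)

Per-group SEs: s₁/√n₁ = 88.1/√53 = 12.1015, s₂/√n₂ = 196.2/√149 = 16.0733.
Unpooled SE of the difference: √(146.44630225 + 258.35097289) = 20.1196.
Margin of error = z* · SE = 1.645 × 20.1196 = 33.0967.
x̄₁ − x̄₂ = 294 − 454 = -160.0000.
CI: -160.0000 ± 33.0967 = (-193.10, -126.90).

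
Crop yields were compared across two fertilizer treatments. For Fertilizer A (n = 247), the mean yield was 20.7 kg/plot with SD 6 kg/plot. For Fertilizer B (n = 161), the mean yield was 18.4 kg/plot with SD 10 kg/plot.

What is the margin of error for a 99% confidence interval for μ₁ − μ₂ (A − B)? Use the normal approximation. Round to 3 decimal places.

Standard errors of each mean: 6/√247 = 0.3818 and 10/√161 = 0.7881.
SE(x̄₁ − x̄₂) = √(0.3818² + 0.7881²) = 0.8757 for independent samples with unequal variances.
With z* = 2.576, the margin is 2.576 × 0.8757 = 2.2558.

2.256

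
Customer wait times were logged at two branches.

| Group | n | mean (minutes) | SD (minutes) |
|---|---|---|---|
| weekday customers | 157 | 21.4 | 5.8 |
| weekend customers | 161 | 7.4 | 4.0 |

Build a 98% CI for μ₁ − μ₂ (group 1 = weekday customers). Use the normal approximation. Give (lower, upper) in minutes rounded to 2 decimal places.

(12.70, 15.30)

Per-group SEs: s₁/√n₁ = 5.8/√157 = 0.4629, s₂/√n₂ = 4.0/√161 = 0.3152.
Unpooled SE of the difference: √(0.21427641 + 0.09935104) = 0.5600.
Margin of error = z* · SE = 2.326 × 0.5600 = 1.3026.
x̄₁ − x̄₂ = 21.4 − 7.4 = 14.0000.
CI: 14.0000 ± 1.3026 = (12.70, 15.30).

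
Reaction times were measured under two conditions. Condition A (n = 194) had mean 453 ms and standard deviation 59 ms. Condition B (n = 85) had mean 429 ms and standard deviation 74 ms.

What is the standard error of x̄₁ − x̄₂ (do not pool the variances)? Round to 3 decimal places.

SE₁ = s₁/√n₁ = 59/√194 = 4.2360; SE₂ = 74/√85 = 8.0264.
Independent samples, unequal variances: SE_diff = √(SE₁² + SE₂²) = √(17.943696 + 64.42309696) = 9.0756.

9.076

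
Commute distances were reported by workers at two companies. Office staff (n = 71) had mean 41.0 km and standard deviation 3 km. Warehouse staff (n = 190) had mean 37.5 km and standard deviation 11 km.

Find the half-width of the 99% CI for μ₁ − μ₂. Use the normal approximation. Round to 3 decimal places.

2.251

Per-group SEs: s₁/√n₁ = 3/√71 = 0.3560, s₂/√n₂ = 11/√190 = 0.7980.
Unpooled SE of the difference: √(0.126736 + 0.636804) = 0.8738.
Margin of error = z* · SE = 2.576 × 0.8738 = 2.2509.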